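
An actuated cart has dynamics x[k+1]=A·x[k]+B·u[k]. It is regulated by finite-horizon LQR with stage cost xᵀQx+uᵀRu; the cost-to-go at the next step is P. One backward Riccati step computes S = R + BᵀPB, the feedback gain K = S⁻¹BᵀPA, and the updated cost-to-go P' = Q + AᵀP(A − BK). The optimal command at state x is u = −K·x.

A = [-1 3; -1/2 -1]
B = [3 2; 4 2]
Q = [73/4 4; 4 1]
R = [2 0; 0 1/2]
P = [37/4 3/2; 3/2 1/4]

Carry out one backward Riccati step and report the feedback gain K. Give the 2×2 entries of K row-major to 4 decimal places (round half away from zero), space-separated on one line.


BᵀP = [33.7500 5.5000; 21.5000 3.5000]
S = R + BᵀPB = [2 0; 0 1/2] + [123.2500 78.5000; 78.5000 50.0000] = [125.2500 78.5000; 78.5000 50.5000]
BᵀPA = [-36.5000 95.7500; -23.2500 61.0000]
K = S⁻¹·BᵀPA = [-0.1113 0.2878; -0.2874 0.7606]
A−BK = [-0.0913 0.6155; 0.5200 -3.6723]
AᵀP(A−BK) = [0.0684 -0.1875; -0.1875 0.5497]
P' = Q + AᵀP(A−BK) = [18.3184 3.8125; 3.8125 1.5497]
tr(P') = 19.8680

-0.1113 0.2878 -0.2874 0.7606


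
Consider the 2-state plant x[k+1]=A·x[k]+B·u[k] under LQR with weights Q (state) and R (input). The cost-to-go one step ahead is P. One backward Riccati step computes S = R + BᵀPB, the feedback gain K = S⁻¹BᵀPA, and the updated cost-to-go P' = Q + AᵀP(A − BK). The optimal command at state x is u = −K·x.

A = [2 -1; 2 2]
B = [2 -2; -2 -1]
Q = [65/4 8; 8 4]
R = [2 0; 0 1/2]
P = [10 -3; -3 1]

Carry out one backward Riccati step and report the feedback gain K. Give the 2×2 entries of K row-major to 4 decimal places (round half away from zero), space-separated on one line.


0.0465 -0.3953 -0.7442 0.3256

BᵀP = [26.0000 -8.0000; -17.0000 5.0000]
S = R + BᵀPB = [2 0; 0 1/2] + [68.0000 -44.0000; -44.0000 29.0000] = [70.0000 -44.0000; -44.0000 29.5000]
BᵀPA = [36.0000 -42.0000; -24.0000 27.0000]
K = S⁻¹·BᵀPA = [0.0465 -0.3953; -0.7442 0.3256]
A−BK = [0.4186 0.4419; 1.3488 1.5349]
AᵀP(A−BK) = [0.4651 0.0465; 0.0465 0.6047]
P' = Q + AᵀP(A−BK) = [16.7151 8.0465; 8.0465 4.6047]
tr(P') = 21.3198


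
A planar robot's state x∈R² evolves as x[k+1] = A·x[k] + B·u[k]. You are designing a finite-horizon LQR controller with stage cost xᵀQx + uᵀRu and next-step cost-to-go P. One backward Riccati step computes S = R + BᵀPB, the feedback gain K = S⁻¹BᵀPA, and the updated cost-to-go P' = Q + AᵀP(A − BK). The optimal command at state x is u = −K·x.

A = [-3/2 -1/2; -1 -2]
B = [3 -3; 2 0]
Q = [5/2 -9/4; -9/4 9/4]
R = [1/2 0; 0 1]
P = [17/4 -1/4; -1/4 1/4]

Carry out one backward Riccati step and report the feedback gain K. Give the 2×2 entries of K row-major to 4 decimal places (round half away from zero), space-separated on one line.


BᵀP = [12.2500 -0.2500; -12.7500 0.7500]
S = R + BᵀPB = [1/2 0; 0 1] + [36.2500 -36.7500; -36.7500 38.2500] = [36.7500 -36.7500; -36.7500 39.2500]
BᵀPA = [-18.1250 -5.6250; 18.3750 4.8750]
K = S⁻¹·BᵀPA = [-0.3932 -0.4531; 0.1000 -0.3000]
A−BK = [-0.0204 -0.0408; -0.2136 -1.0939]
AᵀP(A−BK) = [0.0983 0.1133; 0.1133 0.4765]
P' = Q + AᵀP(A−BK) = [2.5983 -2.1367; -2.1367 2.7265]
tr(P') = 5.3248

-0.3932 -0.4531 0.1000 -0.3000


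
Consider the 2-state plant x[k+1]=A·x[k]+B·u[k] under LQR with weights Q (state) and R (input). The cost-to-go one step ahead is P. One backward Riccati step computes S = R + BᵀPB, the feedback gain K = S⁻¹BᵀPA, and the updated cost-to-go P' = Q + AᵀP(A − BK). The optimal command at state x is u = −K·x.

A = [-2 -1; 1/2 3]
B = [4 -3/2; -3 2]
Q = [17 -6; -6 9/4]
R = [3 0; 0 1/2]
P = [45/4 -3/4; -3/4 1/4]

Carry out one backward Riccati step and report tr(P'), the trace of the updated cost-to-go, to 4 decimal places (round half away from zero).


20.6914

BᵀP = [47.2500 -3.7500; -18.3750 1.6250]
S = R + BᵀPB = [3 0; 0 1/2] + [200.2500 -78.3750; -78.3750 30.8125] = [203.2500 -78.3750; -78.3750 31.3125]
BᵀPA = [-96.3750 -58.5000; 37.5625 23.2500]
K = S⁻¹·BᵀPA = [-0.3329 -0.0431; 0.3663 0.6345]
A−BK = [-0.1189 0.1244; -1.2314 1.6015]
AᵀP(A−BK) = [0.7181 -0.2424; -0.2424 0.7234]
P' = Q + AᵀP(A−BK) = [17.7181 -6.2424; -6.2424 2.9734]
tr(P') = 20.6914


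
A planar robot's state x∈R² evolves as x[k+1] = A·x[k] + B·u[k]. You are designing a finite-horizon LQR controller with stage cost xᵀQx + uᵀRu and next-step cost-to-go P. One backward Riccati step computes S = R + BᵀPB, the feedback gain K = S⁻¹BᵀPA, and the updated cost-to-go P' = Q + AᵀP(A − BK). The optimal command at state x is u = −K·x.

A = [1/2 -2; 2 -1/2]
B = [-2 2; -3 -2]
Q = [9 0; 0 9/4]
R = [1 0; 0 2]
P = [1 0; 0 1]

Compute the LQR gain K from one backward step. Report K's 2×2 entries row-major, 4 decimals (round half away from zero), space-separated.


BᵀP = [-2.0000 -3.0000; 2.0000 -2.0000]
S = R + BᵀPB = [1 0; 0 2] + [13.0000 2.0000; 2.0000 8.0000] = [14.0000 2.0000; 2.0000 10.0000]
BᵀPA = [-7.0000 5.5000; -3.0000 -3.0000]
K = S⁻¹·BᵀPA = [-0.4706 0.4485; -0.2059 -0.3897]
A−BK = [-0.0294 -0.3235; 0.1765 0.0662]
AᵀP(A−BK) = [0.3382 -0.0294; -0.0294 0.6140]
P' = Q + AᵀP(A−BK) = [9.3382 -0.0294; -0.0294 2.8640]
tr(P') = 12.2022

-0.4706 0.4485 -0.2059 -0.3897


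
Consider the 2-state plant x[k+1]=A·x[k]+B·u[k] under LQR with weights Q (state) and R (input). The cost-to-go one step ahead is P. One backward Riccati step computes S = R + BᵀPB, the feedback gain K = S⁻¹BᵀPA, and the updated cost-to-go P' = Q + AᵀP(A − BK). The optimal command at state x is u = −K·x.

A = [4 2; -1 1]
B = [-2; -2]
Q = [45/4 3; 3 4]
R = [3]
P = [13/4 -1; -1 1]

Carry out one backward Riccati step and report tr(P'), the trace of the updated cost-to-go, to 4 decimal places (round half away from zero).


BᵀP = [-4.5000 0.0000]
S = R + BᵀPB = [3] + [9.0000] = [12.0000]
BᵀPA = [-18.0000 -9.0000]
K = S⁻¹·BᵀPA = [-1.5000 -0.7500]
A−BK = [1.0000 0.5000; -4.0000 -0.5000]
AᵀP(A−BK) = [34.0000 9.5000; 9.5000 3.2500]
P' = Q + AᵀP(A−BK) = [45.2500 12.5000; 12.5000 7.2500]
tr(P') = 52.5000

52.5000


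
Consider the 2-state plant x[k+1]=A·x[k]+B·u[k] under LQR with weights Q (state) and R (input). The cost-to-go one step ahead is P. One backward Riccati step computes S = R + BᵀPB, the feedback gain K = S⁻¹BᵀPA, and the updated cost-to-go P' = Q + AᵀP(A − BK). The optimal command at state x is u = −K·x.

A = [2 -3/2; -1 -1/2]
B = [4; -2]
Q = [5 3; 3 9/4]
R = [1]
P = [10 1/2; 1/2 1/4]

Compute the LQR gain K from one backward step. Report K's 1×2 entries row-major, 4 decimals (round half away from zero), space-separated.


BᵀP = [39.0000 1.5000]
S = R + BᵀPB = [1] + [153.0000] = [154.0000]
BᵀPA = [76.5000 -59.2500]
K = S⁻¹·BᵀPA = [0.4968 -0.3847]
A−BK = [0.0130 0.0390; -0.0065 -1.2695]
AᵀP(A−BK) = [0.2484 -0.1924; -0.1924 0.5166]
P' = Q + AᵀP(A−BK) = [5.2484 2.8076; 2.8076 2.7666]
tr(P') = 8.0150

0.4968 -0.3847


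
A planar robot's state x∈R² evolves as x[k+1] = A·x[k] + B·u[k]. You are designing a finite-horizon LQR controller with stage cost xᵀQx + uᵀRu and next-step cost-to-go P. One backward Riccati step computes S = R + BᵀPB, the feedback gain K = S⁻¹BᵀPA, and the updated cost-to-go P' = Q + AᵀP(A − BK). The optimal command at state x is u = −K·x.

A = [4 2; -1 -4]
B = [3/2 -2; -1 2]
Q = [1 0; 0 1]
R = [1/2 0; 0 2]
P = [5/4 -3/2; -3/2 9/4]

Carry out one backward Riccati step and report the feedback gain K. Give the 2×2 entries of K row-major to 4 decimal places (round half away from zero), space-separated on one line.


1.1688 1.4026 -0.3961 -0.6753

BᵀP = [3.3750 -4.5000; -5.5000 7.5000]
S = R + BᵀPB = [1/2 0; 0 2] + [9.5625 -15.7500; -15.7500 26.0000] = [10.0625 -15.7500; -15.7500 28.0000]
BᵀPA = [18.0000 24.7500; -29.5000 -41.0000]
K = S⁻¹·BᵀPA = [1.1688 1.4026; -0.3961 -0.6753]
A−BK = [1.4545 -1.4545; 0.9610 -1.2468]
AᵀP(A−BK) = [1.5260 0.8312; 0.8312 2.5974]
P' = Q + AᵀP(A−BK) = [2.5260 0.8312; 0.8312 3.5974]
tr(P') = 6.1234


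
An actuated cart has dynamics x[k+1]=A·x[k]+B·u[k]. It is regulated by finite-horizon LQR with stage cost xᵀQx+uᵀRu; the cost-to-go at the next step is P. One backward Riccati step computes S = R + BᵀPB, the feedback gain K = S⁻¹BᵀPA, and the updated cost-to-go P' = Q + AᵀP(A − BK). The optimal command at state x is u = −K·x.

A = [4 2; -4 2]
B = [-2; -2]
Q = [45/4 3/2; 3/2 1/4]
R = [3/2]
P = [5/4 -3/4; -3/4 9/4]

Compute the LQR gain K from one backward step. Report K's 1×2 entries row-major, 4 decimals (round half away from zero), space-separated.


BᵀP = [-1.0000 -3.0000]
S = R + BᵀPB = [3/2] + [8.0000] = [9.5000]
BᵀPA = [8.0000 -8.0000]
K = S⁻¹·BᵀPA = [0.8421 -0.8421]
A−BK = [5.6842 0.3158; -2.3158 0.3158]
AᵀP(A−BK) = [73.2632 -1.2632; -1.2632 1.2632]
P' = Q + AᵀP(A−BK) = [84.5132 0.2368; 0.2368 1.5132]
tr(P') = 86.0263

0.8421 -0.8421


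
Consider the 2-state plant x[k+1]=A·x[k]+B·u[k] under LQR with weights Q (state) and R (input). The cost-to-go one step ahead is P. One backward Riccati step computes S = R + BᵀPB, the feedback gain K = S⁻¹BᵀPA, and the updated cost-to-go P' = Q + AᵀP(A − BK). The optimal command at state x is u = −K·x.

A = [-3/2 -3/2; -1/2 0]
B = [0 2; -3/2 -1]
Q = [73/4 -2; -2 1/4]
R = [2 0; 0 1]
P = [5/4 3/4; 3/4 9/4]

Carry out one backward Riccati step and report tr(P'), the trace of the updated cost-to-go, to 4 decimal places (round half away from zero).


BᵀP = [-1.1250 -3.3750; 1.7500 -0.7500]
S = R + BᵀPB = [2 0; 0 1] + [5.0625 1.1250; 1.1250 4.2500] = [7.0625 1.1250; 1.1250 5.2500]
BᵀPA = [3.3750 1.6875; -2.2500 -2.6250]
K = S⁻¹·BᵀPA = [0.5654 0.3298; -0.5497 -0.5707]
A−BK = [-0.4005 -0.3586; -0.2016 -0.0759]
AᵀP(A−BK) = [1.3547 0.9777; 0.9777 0.7579]
P' = Q + AᵀP(A−BK) = [19.6047 -1.0223; -1.0223 1.0079]
tr(P') = 20.6126

20.6126


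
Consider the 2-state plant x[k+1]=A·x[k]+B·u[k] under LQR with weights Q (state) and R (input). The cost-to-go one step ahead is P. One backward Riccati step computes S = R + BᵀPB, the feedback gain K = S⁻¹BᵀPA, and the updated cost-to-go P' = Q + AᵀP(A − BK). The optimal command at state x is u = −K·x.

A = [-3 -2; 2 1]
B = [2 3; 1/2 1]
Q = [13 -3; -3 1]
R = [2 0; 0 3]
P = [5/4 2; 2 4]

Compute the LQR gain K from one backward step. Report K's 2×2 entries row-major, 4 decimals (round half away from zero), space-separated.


0.0000 -0.0606 0.0909 -0.0165

BᵀP = [3.5000 6.0000; 5.7500 10.0000]
S = R + BᵀPB = [2 0; 0 3] + [10.0000 16.5000; 16.5000 27.2500] = [12.0000 16.5000; 16.5000 30.2500]
BᵀPA = [1.5000 -1.0000; 2.7500 -1.5000]
K = S⁻¹·BᵀPA = [0.0000 -0.0606; 0.0909 -0.0165]
A−BK = [-3.2727 -1.8292; 1.9091 1.0468]
AᵀP(A−BK) = [3.0000 1.6364; 1.6364 0.9146]
P' = Q + AᵀP(A−BK) = [16.0000 -1.3636; -1.3636 1.9146]
tr(P') = 17.9146


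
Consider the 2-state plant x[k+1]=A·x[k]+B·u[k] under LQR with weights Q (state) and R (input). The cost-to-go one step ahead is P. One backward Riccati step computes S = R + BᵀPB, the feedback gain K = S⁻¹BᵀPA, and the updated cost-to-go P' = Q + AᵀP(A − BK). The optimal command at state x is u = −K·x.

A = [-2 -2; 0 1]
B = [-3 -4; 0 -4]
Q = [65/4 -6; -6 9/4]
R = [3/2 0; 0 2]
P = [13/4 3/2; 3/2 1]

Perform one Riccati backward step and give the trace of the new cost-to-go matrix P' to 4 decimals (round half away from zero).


BᵀP = [-9.7500 -4.5000; -19.0000 -10.0000]
S = R + BᵀPB = [3/2 0; 0 2] + [29.2500 57.0000; 57.0000 116.0000] = [30.7500 57.0000; 57.0000 118.0000]
BᵀPA = [19.5000 15.0000; 38.0000 28.0000]
K = S⁻¹·BᵀPA = [0.3557 0.4585; 0.1502 0.0158]
A−BK = [-0.3320 -0.5613; 0.6008 1.0632]
AᵀP(A−BK) = [0.3557 0.4585; 0.4585 0.6798]
P' = Q + AᵀP(A−BK) = [16.6057 -5.5415; -5.5415 2.9298]
tr(P') = 19.5356

19.5356


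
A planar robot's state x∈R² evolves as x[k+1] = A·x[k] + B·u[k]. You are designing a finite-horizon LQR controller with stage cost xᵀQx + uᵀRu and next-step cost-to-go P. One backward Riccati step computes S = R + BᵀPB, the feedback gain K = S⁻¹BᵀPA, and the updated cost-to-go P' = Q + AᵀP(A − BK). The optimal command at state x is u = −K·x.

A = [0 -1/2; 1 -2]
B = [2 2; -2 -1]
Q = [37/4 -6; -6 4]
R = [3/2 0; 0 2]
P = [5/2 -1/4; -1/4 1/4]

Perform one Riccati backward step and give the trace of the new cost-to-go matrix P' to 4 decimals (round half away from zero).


14.4388

BᵀP = [5.5000 -1.0000; 5.2500 -0.7500]
S = R + BᵀPB = [3/2 0; 0 2] + [13.0000 12.0000; 12.0000 11.2500] = [14.5000 12.0000; 12.0000 13.2500]
BᵀPA = [-1.0000 -0.7500; -0.7500 -1.1250]
K = S⁻¹·BᵀPA = [-0.0883 0.0740; 0.0234 -0.1519]
A−BK = [0.1299 -0.3442; 0.8468 -2.0039]
AᵀP(A−BK) = [0.1792 -0.4149; -0.4149 1.0096]
P' = Q + AᵀP(A−BK) = [9.4292 -6.4149; -6.4149 5.0096]
tr(P') = 14.4388


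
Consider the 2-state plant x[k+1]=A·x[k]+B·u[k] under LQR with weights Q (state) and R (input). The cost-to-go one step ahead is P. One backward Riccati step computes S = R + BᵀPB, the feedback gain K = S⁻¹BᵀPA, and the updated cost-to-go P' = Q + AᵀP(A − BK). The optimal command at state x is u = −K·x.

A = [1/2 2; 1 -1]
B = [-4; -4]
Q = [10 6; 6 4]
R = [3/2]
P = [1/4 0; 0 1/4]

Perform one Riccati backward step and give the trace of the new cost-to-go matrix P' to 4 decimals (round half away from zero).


BᵀP = [-1.0000 -1.0000]
S = R + BᵀPB = [3/2] + [8.0000] = [9.5000]
BᵀPA = [-1.5000 -1.0000]
K = S⁻¹·BᵀPA = [-0.1579 -0.1053]
A−BK = [-0.1316 1.5789; 0.3684 -1.4211]
AᵀP(A−BK) = [0.0757 -0.1579; -0.1579 1.1447]
P' = Q + AᵀP(A−BK) = [10.0757 5.8421; 5.8421 5.1447]
tr(P') = 15.2204

15.2204


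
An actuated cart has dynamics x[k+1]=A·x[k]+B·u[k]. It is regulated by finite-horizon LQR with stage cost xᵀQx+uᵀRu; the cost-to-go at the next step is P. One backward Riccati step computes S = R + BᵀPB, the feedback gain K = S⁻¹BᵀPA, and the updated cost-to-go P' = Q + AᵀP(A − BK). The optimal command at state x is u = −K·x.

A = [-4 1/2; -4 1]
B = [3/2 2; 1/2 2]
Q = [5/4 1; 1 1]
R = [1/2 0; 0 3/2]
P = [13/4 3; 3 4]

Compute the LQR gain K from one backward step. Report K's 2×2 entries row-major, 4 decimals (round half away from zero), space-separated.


BᵀP = [6.3750 6.5000; 12.5000 14.0000]
S = R + BᵀPB = [1/2 0; 0 3/2] + [12.8125 25.7500; 25.7500 53.0000] = [13.3125 25.7500; 25.7500 54.5000]
BᵀPA = [-51.5000 9.6875; -106.0000 20.2500]
K = S⁻¹·BᵀPA = [-1.2366 0.1046; -1.3607 0.3222]
A−BK = [0.5763 -0.3012; -0.6603 0.3034]
AᵀP(A−BK) = [4.0820 -0.9665; -0.9665 0.2759]
P' = Q + AᵀP(A−BK) = [5.3320 0.0335; 0.0335 1.2759]
tr(P') = 6.6079

-1.2366 0.1046 -1.3607 0.3222


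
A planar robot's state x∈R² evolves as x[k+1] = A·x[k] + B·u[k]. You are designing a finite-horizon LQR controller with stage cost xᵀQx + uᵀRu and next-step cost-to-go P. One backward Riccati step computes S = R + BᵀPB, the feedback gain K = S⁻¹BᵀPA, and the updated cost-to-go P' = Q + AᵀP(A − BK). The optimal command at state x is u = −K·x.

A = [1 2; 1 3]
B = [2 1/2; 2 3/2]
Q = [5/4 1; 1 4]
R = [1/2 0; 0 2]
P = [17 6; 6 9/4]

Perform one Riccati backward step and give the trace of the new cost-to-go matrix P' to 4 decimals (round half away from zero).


6.0419

BᵀP = [46.0000 16.5000; 17.5000 6.3750]
S = R + BᵀPB = [1/2 0; 0 2] + [125.0000 47.7500; 47.7500 18.3125] = [125.5000 47.7500; 47.7500 20.3125]
BᵀPA = [62.5000 141.5000; 23.8750 54.1250]
K = S⁻¹·BᵀPA = [0.4811 1.0765; 0.0444 0.1340]
A−BK = [0.0156 -0.2200; -0.0288 0.6460]
AᵀP(A−BK) = [0.1203 0.2691; 0.2691 0.6717]
P' = Q + AᵀP(A−BK) = [1.3703 1.2691; 1.2691 4.6717]
tr(P') = 6.0419


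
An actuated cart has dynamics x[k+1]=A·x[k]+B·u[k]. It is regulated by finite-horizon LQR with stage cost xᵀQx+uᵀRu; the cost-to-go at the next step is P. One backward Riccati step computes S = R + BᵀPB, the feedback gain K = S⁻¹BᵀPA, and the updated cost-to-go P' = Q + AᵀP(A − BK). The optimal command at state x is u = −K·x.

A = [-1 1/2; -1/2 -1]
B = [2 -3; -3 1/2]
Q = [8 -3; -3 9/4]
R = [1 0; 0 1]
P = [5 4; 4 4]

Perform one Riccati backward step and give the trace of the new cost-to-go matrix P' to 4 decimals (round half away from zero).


BᵀP = [-2.0000 -4.0000; -13.0000 -10.0000]
S = R + BᵀPB = [1 0; 0 1] + [8.0000 4.0000; 4.0000 34.0000] = [9.0000 4.0000; 4.0000 35.0000]
BᵀPA = [4.0000 3.0000; 18.0000 3.5000]
K = S⁻¹·BᵀPA = [0.2274 0.3043; 0.4883 0.0652]
A−BK = [0.0100 0.0870; -0.0619 -0.1196]
AᵀP(A−BK) = [0.3010 0.1087; 0.1087 0.1087]
P' = Q + AᵀP(A−BK) = [8.3010 -2.8913; -2.8913 2.3587]
tr(P') = 10.6597

10.6597


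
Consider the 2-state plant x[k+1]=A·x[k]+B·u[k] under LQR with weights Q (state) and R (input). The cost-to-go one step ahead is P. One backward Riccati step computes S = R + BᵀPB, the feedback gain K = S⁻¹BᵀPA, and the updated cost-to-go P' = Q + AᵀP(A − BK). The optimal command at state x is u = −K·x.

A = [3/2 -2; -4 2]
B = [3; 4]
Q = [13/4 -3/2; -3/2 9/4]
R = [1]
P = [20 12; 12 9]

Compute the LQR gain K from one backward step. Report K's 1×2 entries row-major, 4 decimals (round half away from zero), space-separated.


BᵀP = [108.0000 72.0000]
S = R + BᵀPB = [1] + [612.0000] = [613.0000]
BᵀPA = [-126.0000 -72.0000]
K = S⁻¹·BᵀPA = [-0.2055 -0.1175]
A−BK = [2.1166 -1.6476; -3.1778 2.4698]
AᵀP(A−BK) = [19.1011 -14.7993; -14.7993 11.5432]
P' = Q + AᵀP(A−BK) = [22.3511 -16.2993; -16.2993 13.7932]
tr(P') = 36.1444

-0.2055 -0.1175


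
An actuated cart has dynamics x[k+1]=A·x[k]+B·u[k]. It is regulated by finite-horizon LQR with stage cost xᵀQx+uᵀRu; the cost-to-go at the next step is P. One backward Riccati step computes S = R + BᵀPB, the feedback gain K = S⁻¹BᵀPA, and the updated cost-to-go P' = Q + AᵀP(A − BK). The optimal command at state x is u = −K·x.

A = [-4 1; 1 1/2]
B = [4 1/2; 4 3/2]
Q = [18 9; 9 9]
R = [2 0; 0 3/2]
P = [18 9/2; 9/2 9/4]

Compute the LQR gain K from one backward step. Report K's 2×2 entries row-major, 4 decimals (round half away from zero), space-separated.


BᵀP = [90.0000 27.0000; 15.7500 5.6250]
S = R + BᵀPB = [2 0; 0 3/2] + [468.0000 85.5000; 85.5000 16.3125] = [470.0000 85.5000; 85.5000 17.8125]
BᵀPA = [-333.0000 103.5000; -57.3750 18.5625]
K = S⁻¹·BᵀPA = [-0.9664 0.2416; 1.4179 -0.1176]
A−BK = [-0.8432 0.0924; 2.7390 -0.2900]
AᵀP(A−BK) = [13.7750 -1.6674; -1.6674 0.2392]
P' = Q + AᵀP(A−BK) = [31.7750 7.3326; 7.3326 9.2392]
tr(P') = 41.0142

-0.9664 0.2416 1.4179 -0.1176


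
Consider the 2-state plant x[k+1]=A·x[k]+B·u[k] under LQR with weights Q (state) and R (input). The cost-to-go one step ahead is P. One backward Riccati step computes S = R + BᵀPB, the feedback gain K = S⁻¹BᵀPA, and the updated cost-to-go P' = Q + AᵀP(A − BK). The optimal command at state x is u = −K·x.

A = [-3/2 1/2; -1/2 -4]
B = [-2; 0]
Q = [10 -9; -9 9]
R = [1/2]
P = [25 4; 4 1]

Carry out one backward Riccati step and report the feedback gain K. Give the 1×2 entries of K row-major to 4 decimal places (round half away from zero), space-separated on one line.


0.7861 0.0697

BᵀP = [-50.0000 -8.0000]
S = R + BᵀPB = [1/2] + [100.0000] = [100.5000]
BᵀPA = [79.0000 7.0000]
K = S⁻¹·BᵀPA = [0.7861 0.0697]
A−BK = [0.0721 0.6393; -0.5000 -4.0000]
AᵀP(A−BK) = [0.4005 0.7475; 0.7475 5.7624]
P' = Q + AᵀP(A−BK) = [10.4005 -8.2525; -8.2525 14.7624]
tr(P') = 25.1629


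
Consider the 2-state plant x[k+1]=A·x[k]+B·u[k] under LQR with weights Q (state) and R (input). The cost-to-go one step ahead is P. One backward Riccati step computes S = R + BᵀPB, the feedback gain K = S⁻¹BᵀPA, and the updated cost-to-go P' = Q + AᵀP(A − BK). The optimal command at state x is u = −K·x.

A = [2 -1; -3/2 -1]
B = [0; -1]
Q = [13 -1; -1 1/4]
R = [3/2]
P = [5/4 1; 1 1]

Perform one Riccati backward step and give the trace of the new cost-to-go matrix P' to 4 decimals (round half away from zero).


17.0500

BᵀP = [-1.0000 -1.0000]
S = R + BᵀPB = [3/2] + [1.0000] = [2.5000]
BᵀPA = [-0.5000 2.0000]
K = S⁻¹·BᵀPA = [-0.2000 0.8000]
A−BK = [2.0000 -1.0000; -1.7000 -0.2000]
AᵀP(A−BK) = [1.1500 -1.1000; -1.1000 2.6500]
P' = Q + AᵀP(A−BK) = [14.1500 -2.1000; -2.1000 2.9000]
tr(P') = 17.0500


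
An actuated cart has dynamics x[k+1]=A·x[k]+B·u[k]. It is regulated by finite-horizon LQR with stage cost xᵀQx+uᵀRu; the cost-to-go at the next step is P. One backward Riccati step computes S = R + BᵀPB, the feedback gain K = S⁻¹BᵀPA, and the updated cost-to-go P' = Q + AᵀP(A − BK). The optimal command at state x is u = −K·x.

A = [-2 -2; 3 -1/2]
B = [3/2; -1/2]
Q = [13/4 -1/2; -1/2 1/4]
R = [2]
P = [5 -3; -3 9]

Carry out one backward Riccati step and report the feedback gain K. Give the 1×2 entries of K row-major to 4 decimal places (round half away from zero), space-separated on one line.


-2.2500 -0.6750

BᵀP = [9.0000 -9.0000]
S = R + BᵀPB = [2] + [18.0000] = [20.0000]
BᵀPA = [-45.0000 -13.5000]
K = S⁻¹·BᵀPA = [-2.2500 -0.6750]
A−BK = [1.3750 -0.9875; 1.8750 -0.8375]
AᵀP(A−BK) = [35.7500 -8.8750; -8.8750 7.1375]
P' = Q + AᵀP(A−BK) = [39.0000 -9.3750; -9.3750 7.3875]
tr(P') = 46.3875


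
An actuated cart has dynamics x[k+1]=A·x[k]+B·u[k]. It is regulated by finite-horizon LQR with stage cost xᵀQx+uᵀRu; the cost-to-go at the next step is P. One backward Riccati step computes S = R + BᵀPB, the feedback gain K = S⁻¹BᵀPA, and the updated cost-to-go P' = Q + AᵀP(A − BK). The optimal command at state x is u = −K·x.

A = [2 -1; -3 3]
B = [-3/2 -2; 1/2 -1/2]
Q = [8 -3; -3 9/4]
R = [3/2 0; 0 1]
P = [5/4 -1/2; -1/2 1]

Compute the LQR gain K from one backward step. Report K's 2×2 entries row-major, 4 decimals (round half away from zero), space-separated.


BᵀP = [-2.1250 1.2500; -2.2500 0.5000]
S = R + BᵀPB = [3/2 0; 0 1] + [3.8125 3.6250; 3.6250 4.2500] = [5.3125 3.6250; 3.6250 5.2500]
BᵀPA = [-8.0000 5.8750; -6.0000 3.7500]
K = S⁻¹·BᵀPA = [-1.3729 1.1695; -0.1949 -0.0932]
A−BK = [-0.4492 0.5678; -2.4110 2.3686]
AᵀP(A−BK) = [7.8475 -7.2034; -7.2034 6.7288]
P' = Q + AᵀP(A−BK) = [15.8475 -10.2034; -10.2034 8.9788]
tr(P') = 24.8263

-1.3729 1.1695 -0.1949 -0.0932


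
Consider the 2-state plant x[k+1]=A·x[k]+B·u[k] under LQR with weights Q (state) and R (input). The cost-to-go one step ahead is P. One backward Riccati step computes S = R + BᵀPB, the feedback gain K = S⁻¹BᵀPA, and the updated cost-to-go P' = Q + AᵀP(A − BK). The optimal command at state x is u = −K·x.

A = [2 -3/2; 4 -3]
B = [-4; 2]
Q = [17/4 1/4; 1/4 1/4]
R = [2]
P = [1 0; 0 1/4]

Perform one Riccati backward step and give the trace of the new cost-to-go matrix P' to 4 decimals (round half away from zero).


BᵀP = [-4.0000 0.5000]
S = R + BᵀPB = [2] + [17.0000] = [19.0000]
BᵀPA = [-6.0000 4.5000]
K = S⁻¹·BᵀPA = [-0.3158 0.2368]
A−BK = [0.7368 -0.5526; 4.6316 -3.4737]
AᵀP(A−BK) = [6.1053 -4.5789; -4.5789 3.4342]
P' = Q + AᵀP(A−BK) = [10.3553 -4.3289; -4.3289 3.6842]
tr(P') = 14.0395

14.0395


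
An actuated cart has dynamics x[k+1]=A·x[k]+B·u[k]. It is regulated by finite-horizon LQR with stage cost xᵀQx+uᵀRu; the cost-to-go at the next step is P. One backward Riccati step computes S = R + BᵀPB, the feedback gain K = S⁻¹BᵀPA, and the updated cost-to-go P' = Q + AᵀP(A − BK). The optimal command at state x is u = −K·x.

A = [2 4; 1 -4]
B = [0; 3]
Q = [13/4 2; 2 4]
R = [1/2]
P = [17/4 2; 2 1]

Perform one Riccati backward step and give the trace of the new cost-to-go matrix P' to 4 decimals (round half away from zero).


14.4079

BᵀP = [6.0000 3.0000]
S = R + BᵀPB = [1/2] + [9.0000] = [9.5000]
BᵀPA = [15.0000 12.0000]
K = S⁻¹·BᵀPA = [1.5789 1.2632]
A−BK = [2.0000 4.0000; -3.7368 -7.7895]
AᵀP(A−BK) = [2.3158 3.0526; 3.0526 4.8421]
P' = Q + AᵀP(A−BK) = [5.5658 5.0526; 5.0526 8.8421]
tr(P') = 14.4079


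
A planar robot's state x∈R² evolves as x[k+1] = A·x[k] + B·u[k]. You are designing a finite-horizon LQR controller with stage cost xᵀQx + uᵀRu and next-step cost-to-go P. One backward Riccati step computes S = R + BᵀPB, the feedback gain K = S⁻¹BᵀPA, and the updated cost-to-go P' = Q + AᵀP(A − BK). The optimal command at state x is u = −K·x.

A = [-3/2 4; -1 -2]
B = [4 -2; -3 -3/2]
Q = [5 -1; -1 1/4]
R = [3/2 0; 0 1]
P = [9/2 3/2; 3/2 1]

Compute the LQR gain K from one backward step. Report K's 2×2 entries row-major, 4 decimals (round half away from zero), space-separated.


BᵀP = [13.5000 3.0000; -11.2500 -4.5000]
S = R + BᵀPB = [3/2 0; 0 1] + [45.0000 -31.5000; -31.5000 29.2500] = [46.5000 -31.5000; -31.5000 30.2500]
BᵀPA = [-23.2500 48.0000; 21.3750 -36.0000]
K = S⁻¹·BᵀPA = [-0.0724 0.7674; 0.6312 -0.3910]
A−BK = [0.0520 0.1484; -0.2704 -0.2842]
AᵀP(A−BK) = [0.4494 -0.3009; -0.3009 1.0896]
P' = Q + AᵀP(A−BK) = [5.4494 -1.3009; -1.3009 1.3396]
tr(P') = 6.7890

-0.0724 0.7674 0.6312 -0.3910


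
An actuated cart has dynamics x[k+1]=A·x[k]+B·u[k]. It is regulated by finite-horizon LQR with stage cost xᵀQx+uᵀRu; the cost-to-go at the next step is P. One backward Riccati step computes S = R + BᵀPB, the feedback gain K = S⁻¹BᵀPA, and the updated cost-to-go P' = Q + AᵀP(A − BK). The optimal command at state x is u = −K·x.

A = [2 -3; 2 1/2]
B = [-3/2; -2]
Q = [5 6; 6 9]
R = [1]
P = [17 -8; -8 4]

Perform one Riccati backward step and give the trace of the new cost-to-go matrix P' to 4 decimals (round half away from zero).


67.0000

BᵀP = [-9.5000 4.0000]
S = R + BᵀPB = [1] + [6.2500] = [7.2500]
BᵀPA = [-11.0000 30.5000]
K = S⁻¹·BᵀPA = [-1.5172 4.2069]
A−BK = [-0.2759 3.3103; -1.0345 8.9138]
AᵀP(A−BK) = [3.3103 -11.7241; -11.7241 49.6897]
P' = Q + AᵀP(A−BK) = [8.3103 -5.7241; -5.7241 58.6897]
tr(P') = 67.0000


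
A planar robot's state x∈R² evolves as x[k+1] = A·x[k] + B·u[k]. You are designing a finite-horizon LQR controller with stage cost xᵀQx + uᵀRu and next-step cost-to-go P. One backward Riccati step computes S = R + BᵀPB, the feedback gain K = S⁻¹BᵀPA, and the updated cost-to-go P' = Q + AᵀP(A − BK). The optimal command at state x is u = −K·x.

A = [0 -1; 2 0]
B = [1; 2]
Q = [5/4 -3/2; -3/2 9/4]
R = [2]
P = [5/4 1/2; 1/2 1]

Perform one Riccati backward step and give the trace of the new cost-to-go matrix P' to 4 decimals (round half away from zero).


BᵀP = [2.2500 2.5000]
S = R + BᵀPB = [2] + [7.2500] = [9.2500]
BᵀPA = [5.0000 -2.2500]
K = S⁻¹·BᵀPA = [0.5405 -0.2432]
A−BK = [-0.5405 -0.7568; 0.9189 0.4865]
AᵀP(A−BK) = [1.2973 0.2162; 0.2162 0.7027]
P' = Q + AᵀP(A−BK) = [2.5473 -1.2838; -1.2838 2.9527]
tr(P') = 5.5000

5.5000


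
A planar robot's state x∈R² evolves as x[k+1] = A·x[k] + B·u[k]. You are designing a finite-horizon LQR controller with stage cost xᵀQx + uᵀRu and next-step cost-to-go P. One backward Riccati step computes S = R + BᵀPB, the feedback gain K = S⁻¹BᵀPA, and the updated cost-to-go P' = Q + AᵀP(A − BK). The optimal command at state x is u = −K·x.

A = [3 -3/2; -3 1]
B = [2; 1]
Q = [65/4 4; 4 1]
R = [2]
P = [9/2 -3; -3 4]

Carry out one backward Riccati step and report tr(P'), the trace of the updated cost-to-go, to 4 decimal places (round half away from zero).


BᵀP = [6.0000 -2.0000]
S = R + BᵀPB = [2] + [10.0000] = [12.0000]
BᵀPA = [24.0000 -11.0000]
K = S⁻¹·BᵀPA = [2.0000 -0.9167]
A−BK = [-1.0000 0.3333; -5.0000 1.9167]
AᵀP(A−BK) = [82.5000 -32.7500; -32.7500 13.0417]
P' = Q + AᵀP(A−BK) = [98.7500 -28.7500; -28.7500 14.0417]
tr(P') = 112.7917

112.7917


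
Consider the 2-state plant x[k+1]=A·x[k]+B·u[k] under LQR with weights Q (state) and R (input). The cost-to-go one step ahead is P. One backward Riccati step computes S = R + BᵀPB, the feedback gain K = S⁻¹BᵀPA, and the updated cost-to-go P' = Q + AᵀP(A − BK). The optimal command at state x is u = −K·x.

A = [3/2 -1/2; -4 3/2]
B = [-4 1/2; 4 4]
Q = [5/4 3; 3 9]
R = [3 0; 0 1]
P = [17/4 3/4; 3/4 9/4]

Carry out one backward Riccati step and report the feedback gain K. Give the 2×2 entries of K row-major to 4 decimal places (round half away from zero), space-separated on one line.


BᵀP = [-14.0000 6.0000; 5.1250 9.3750]
S = R + BᵀPB = [3 0; 0 1] + [80.0000 17.0000; 17.0000 40.0625] = [83.0000 17.0000; 17.0000 41.0625]
BᵀPA = [-45.0000 16.0000; -29.8125 11.5000]
K = S⁻¹·BᵀPA = [-0.4299 0.1480; -0.5480 0.2188]
A−BK = [0.0543 -0.0176; -0.0882 0.0330]
AᵀP(A−BK) = [0.8777 -0.3188; -0.3188 0.1164]
P' = Q + AᵀP(A−BK) = [2.1277 2.6812; 2.6812 9.1164]
tr(P') = 11.2441

-0.4299 0.1480 -0.5480 0.2188


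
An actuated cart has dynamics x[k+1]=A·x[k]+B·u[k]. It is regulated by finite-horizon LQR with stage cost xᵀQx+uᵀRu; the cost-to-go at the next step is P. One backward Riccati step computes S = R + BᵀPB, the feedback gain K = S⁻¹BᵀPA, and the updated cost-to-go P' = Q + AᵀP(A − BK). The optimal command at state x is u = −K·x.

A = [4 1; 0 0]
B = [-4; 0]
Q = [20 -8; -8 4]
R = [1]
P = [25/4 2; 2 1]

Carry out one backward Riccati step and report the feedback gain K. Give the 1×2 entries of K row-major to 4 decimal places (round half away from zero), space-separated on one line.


BᵀP = [-25.0000 -8.0000]
S = R + BᵀPB = [1] + [100.0000] = [101.0000]
BᵀPA = [-100.0000 -25.0000]
K = S⁻¹·BᵀPA = [-0.9901 -0.2475]
A−BK = [0.0396 0.0099; 0.0000 0.0000]
AᵀP(A−BK) = [0.9901 0.2475; 0.2475 0.0619]
P' = Q + AᵀP(A−BK) = [20.9901 -7.7525; -7.7525 4.0619]
tr(P') = 25.0520

-0.9901 -0.2475


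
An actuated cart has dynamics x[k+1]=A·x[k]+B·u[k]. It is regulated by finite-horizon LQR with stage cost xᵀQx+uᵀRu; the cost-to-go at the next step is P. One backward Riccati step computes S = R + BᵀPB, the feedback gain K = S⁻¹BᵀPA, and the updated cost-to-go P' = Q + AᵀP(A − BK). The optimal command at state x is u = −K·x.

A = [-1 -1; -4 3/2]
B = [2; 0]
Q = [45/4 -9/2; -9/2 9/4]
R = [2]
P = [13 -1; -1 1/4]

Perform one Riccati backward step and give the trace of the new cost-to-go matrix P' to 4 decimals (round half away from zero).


17.4884

BᵀP = [26.0000 -2.0000]
S = R + BᵀPB = [2] + [52.0000] = [54.0000]
BᵀPA = [-18.0000 -29.0000]
K = S⁻¹·BᵀPA = [-0.3333 -0.5370]
A−BK = [-0.3333 0.0741; -4.0000 1.5000]
AᵀP(A−BK) = [3.0000 -0.6667; -0.6667 0.9884]
P' = Q + AᵀP(A−BK) = [14.2500 -5.1667; -5.1667 3.2384]
tr(P') = 17.4884


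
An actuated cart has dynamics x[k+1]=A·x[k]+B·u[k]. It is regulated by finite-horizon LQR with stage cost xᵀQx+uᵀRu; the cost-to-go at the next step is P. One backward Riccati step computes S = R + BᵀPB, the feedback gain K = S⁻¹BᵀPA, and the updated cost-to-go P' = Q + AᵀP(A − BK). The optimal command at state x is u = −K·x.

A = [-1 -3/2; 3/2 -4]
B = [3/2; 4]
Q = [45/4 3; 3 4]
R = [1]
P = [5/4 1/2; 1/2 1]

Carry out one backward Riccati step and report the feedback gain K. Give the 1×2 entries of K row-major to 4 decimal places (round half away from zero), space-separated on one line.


0.1259 -0.9613

BᵀP = [3.8750 4.7500]
S = R + BᵀPB = [1] + [24.8125] = [25.8125]
BᵀPA = [3.2500 -24.8125]
K = S⁻¹·BᵀPA = [0.1259 -0.9613]
A−BK = [-1.1889 -0.0581; 0.9964 -0.1550]
AᵀP(A−BK) = [1.5908 -0.1259; -0.1259 0.9613]
P' = Q + AᵀP(A−BK) = [12.8408 2.8741; 2.8741 4.9613]
tr(P') = 17.8021


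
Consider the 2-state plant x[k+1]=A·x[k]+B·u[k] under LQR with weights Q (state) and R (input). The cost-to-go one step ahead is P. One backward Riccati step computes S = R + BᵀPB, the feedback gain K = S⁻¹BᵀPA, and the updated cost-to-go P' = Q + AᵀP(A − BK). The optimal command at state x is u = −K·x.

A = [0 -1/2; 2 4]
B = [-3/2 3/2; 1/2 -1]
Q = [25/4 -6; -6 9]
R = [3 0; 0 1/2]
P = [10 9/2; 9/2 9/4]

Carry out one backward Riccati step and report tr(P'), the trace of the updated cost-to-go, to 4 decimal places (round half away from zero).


23.2306

BᵀP = [-12.7500 -5.6250; 10.5000 4.5000]
S = R + BᵀPB = [3 0; 0 1/2] + [16.3125 -13.5000; -13.5000 11.2500] = [19.3125 -13.5000; -13.5000 11.7500]
BᵀPA = [-11.2500 -16.1250; 9.0000 12.7500]
K = S⁻¹·BᵀPA = [-0.2392 -0.3882; 0.4911 0.6390]
A−BK = [-1.0955 -2.0409; 2.6107 4.8332]
AᵀP(A−BK) = [1.8888 3.3809; 3.3809 6.0918]
P' = Q + AᵀP(A−BK) = [8.1388 -2.6191; -2.6191 15.0918]
tr(P') = 23.2306


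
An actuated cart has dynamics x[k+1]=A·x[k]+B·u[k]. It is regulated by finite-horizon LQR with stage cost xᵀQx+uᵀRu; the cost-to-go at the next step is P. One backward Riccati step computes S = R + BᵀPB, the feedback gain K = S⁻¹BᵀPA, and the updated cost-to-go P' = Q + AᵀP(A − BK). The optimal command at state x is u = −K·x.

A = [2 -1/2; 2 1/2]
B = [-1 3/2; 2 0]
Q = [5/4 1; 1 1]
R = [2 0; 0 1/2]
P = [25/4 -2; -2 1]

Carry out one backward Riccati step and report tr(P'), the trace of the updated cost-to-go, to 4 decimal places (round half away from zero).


3.9530

BᵀP = [-10.2500 4.0000; 9.3750 -3.0000]
S = R + BᵀPB = [2 0; 0 1/2] + [18.2500 -15.3750; -15.3750 14.0625] = [20.2500 -15.3750; -15.3750 14.5625]
BᵀPA = [-12.5000 7.1250; 12.7500 -6.1875]
K = S⁻¹·BᵀPA = [0.2393 0.1474; 1.1282 -0.2692]
A−BK = [0.5470 0.0513; 1.5214 0.2051]
AᵀP(A−BK) = [1.6068 0.0256; 0.0256 0.0962]
P' = Q + AᵀP(A−BK) = [2.8568 1.0256; 1.0256 1.0962]
tr(P') = 3.9530


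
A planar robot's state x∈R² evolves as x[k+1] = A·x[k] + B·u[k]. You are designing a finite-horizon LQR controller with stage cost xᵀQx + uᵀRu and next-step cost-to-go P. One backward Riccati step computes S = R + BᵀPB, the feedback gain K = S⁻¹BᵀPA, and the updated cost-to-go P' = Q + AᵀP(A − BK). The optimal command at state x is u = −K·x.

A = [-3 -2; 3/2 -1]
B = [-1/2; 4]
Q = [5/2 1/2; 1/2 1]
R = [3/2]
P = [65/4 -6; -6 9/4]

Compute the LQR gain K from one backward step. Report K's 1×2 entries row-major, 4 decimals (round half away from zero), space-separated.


BᵀP = [-32.1250 12.0000]
S = R + BᵀPB = [3/2] + [64.0625] = [65.5625]
BᵀPA = [114.3750 52.2500]
K = S⁻¹·BᵀPA = [1.7445 0.7969]
A−BK = [-2.1277 -1.6015; -5.4781 -4.1878]
AᵀP(A−BK) = [5.7832 2.9739; 2.9739 1.6094]
P' = Q + AᵀP(A−BK) = [8.2832 3.4739; 3.4739 2.6094]
tr(P') = 10.8926

1.7445 0.7969


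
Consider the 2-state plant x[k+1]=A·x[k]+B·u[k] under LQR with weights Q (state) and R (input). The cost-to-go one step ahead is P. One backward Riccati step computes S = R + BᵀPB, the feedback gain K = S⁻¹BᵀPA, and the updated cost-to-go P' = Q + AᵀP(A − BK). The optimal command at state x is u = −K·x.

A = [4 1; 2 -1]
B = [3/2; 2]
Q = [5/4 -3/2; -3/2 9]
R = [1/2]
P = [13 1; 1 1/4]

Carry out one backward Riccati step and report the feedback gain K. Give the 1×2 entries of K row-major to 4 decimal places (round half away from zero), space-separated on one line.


BᵀP = [21.5000 2.0000]
S = R + BᵀPB = [1/2] + [36.2500] = [36.7500]
BᵀPA = [90.0000 19.5000]
K = S⁻¹·BᵀPA = [2.4490 0.5306]
A−BK = [0.3265 0.2041; -2.8980 -2.0612]
AᵀP(A−BK) = [4.5918 1.7449; 1.7449 0.9031]
P' = Q + AᵀP(A−BK) = [5.8418 0.2449; 0.2449 9.9031]
tr(P') = 15.7449

2.4490 0.5306


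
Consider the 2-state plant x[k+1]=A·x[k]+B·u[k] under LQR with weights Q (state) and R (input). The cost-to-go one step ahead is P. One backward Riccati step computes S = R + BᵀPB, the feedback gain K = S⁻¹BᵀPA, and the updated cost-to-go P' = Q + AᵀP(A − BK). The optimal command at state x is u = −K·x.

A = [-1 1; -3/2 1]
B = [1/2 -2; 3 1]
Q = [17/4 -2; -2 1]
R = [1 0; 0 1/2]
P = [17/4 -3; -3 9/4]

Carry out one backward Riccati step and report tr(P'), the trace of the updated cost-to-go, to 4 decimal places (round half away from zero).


BᵀP = [-6.8750 5.2500; -11.5000 8.2500]
S = R + BᵀPB = [1 0; 0 1/2] + [12.3125 19.0000; 19.0000 31.2500] = [13.3125 19.0000; 19.0000 31.7500]
BᵀPA = [-1.0000 -1.6250; -0.8750 -3.2500]
K = S⁻¹·BᵀPA = [-0.2452 0.1647; 0.1192 -0.2009]
A−BK = [-0.6390 0.5158; -0.8835 0.7069]
AᵀP(A−BK) = [0.1716 -0.1361; -0.1361 0.1146]
P' = Q + AᵀP(A−BK) = [4.4216 -2.1361; -2.1361 1.1146]
tr(P') = 5.5362

5.5362


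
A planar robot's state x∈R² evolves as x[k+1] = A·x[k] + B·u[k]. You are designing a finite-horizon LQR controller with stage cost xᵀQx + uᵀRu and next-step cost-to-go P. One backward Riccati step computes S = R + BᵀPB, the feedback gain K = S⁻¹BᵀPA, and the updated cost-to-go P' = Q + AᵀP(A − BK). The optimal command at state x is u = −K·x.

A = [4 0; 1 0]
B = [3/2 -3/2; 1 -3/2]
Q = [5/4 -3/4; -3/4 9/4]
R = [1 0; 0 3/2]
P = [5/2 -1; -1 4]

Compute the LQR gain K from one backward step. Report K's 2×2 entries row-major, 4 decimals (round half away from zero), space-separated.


1.9014 0.0000 0.1268 0.0000

BᵀP = [2.7500 2.5000; -2.2500 -4.5000]
S = R + BᵀPB = [1 0; 0 3/2] + [6.6250 -7.8750; -7.8750 10.1250] = [7.6250 -7.8750; -7.8750 11.6250]
BᵀPA = [13.5000 0.0000; -13.5000 0.0000]
K = S⁻¹·BᵀPA = [1.9014 0.0000; 0.1268 0.0000]
A−BK = [1.3380 0.0000; -0.7113 0.0000]
AᵀP(A−BK) = [12.0423 0.0000; 0.0000 0.0000]
P' = Q + AᵀP(A−BK) = [13.2923 -0.7500; -0.7500 2.2500]
tr(P') = 15.5423


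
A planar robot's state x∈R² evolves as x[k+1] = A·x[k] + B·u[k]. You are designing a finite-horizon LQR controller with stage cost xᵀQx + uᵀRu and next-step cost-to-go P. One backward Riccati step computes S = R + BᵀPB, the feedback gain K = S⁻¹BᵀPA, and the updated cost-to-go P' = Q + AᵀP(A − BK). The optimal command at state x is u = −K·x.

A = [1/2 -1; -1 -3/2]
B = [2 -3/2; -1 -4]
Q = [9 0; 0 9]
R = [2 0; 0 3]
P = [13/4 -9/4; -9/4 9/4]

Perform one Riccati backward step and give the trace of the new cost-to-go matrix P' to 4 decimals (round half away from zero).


18.7421

BᵀP = [8.7500 -6.7500; 4.1250 -5.6250]
S = R + BᵀPB = [2 0; 0 3] + [24.2500 13.8750; 13.8750 16.3125] = [26.2500 13.8750; 13.8750 19.3125]
BᵀPA = [11.1250 1.3750; 7.6875 4.3125]
K = S⁻¹·BᵀPA = [0.3441 -0.1058; 0.1509 0.2993]
A−BK = [0.0382 -0.3393; -0.0525 -0.4085]
AᵀP(A−BK) = [0.3250 0.0638; 0.0638 0.4171]
P' = Q + AᵀP(A−BK) = [9.3250 0.0638; 0.0638 9.4171]
tr(P') = 18.7421


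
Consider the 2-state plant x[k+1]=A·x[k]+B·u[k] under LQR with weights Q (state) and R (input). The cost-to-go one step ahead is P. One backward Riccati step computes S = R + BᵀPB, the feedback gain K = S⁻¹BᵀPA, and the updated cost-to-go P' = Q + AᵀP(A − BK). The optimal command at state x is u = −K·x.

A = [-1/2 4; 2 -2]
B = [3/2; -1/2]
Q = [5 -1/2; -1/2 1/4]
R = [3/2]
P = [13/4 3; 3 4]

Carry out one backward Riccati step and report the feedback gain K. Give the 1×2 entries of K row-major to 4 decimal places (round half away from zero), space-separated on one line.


BᵀP = [3.3750 2.5000]
S = R + BᵀPB = [3/2] + [3.8125] = [5.3125]
BᵀPA = [3.3125 8.5000]
K = S⁻¹·BᵀPA = [0.6235 1.6000]
A−BK = [-1.4353 1.6000; 2.3118 -1.2000]
AᵀP(A−BK) = [8.7471 -0.8000; -0.8000 6.4000]
P' = Q + AᵀP(A−BK) = [13.7471 -1.3000; -1.3000 6.6500]
tr(P') = 20.3971

0.6235 1.6000


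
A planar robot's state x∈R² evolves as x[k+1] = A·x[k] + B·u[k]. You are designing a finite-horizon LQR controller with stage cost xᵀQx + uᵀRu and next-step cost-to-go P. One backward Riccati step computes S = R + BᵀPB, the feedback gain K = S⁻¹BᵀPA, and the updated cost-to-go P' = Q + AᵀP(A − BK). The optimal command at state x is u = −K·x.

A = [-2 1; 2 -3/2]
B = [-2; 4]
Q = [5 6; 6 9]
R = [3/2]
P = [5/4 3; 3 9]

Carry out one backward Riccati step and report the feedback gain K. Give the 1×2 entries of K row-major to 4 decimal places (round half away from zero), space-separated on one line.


BᵀP = [9.5000 30.0000]
S = R + BᵀPB = [3/2] + [101.0000] = [102.5000]
BᵀPA = [41.0000 -35.5000]
K = S⁻¹·BᵀPA = [0.4000 -0.3463]
A−BK = [-1.2000 0.3073; 0.4000 -0.1146]
AᵀP(A−BK) = [0.6000 -0.3000; -0.3000 0.2049]
P' = Q + AᵀP(A−BK) = [5.6000 5.7000; 5.7000 9.2049]
tr(P') = 14.8049

0.4000 -0.3463
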